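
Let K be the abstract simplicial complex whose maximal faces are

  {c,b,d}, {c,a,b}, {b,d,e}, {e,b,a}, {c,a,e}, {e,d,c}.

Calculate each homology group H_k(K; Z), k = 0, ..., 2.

H_0 = Z,  H_1 = 0,  H_2 = Z.

Order the vertices as a < b < c < d < e. Listing each simplex with vertices in this order, K has dimension 2 with simplices:

  0-simplices (5): a, b, c, d, e
  1-simplices (9): ab, ac, ae, bc, bd, be, cd, ce, de
  2-simplices (6): abc, abe, ace, bcd, bde, cde

so the chain groups are C_0 ≅ Z^5, C_1 ≅ Z^9, C_2 ≅ Z^6.

The boundary map ∂_1: C_1 → C_0 is given by ∂[p,q] = [q] − [p]. For instance
  ∂ce = e − c.
As a 5×9 matrix over Z this has rank 4, with invariant factors (1,1,1,1).

∂_2: C_2 → C_1 acts by ∂[p,q,r] = [q,r] − [p,r] + [p,q]. For instance
  ∂abc = bc − ac + ab,
  ∂cde = de − ce + cd.
As a 9×6 matrix over Z this has rank 5, with invariant factors (1,1,1,1,1).

Now H_k = ker ∂_k / im ∂_{k+1}, so:

  H_0: rank C_0 − rank ∂_1 = 5 − 4 = 1, and the invariant factors of ∂_1 are all 1, so H_0 = Z.
  H_1: rank ker ∂_1 − rank ∂_2 = (9 − 4) − 5 = 0, and the invariant factors of ∂_2 are all 1, so H_1 = 0.
  H_2: rank ker ∂_2 − rank ∂_3 = (6 − 5) − 0 = 1, and there is no ∂_3, so H_2 = Z.

(K is a triangulation of the 2-sphere S^2.)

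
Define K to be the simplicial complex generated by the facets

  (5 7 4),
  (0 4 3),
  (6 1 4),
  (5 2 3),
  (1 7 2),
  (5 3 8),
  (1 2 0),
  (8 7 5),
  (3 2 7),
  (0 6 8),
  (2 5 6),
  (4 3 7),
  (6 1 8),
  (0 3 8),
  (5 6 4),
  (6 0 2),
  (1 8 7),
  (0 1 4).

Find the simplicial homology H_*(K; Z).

Order the vertices as 0 < 1 < 2 < 3 < 4 < 5 < 6 < 7 < 8. Listing each simplex with vertices in this order, K has dimension 2 with simplices:

  0-simplices (9): [0], [1], [2], [3], [4], [5], [6], [7], [8]
  1-simplices (27): (27 of them)
  2-simplices (18): [0,1,2], [0,1,4], [0,2,6], [0,3,4], [0,3,8], [0,6,8], [1,2,7], [1,4,6], [1,6,8], [1,7,8], [2,3,5], [2,3,7], [2,5,6], [3,4,7], [3,5,8], [4,5,6], [4,5,7], [5,7,8]

giving chain groups C_0 ≅ Z^9, C_1 ≅ Z^27, C_2 ≅ Z^18.

The boundary map ∂_1: C_1 → C_0 maps an edge to its endpoints' difference, ∂[p,q] = q − p. For instance
  ∂[0,1] = [1] − [0].
This gives a 9×27 integer matrix of rank 8; reducing to Smith normal form yields diagonal entries (1,1,1,1,1,1,1,1).

The boundary map ∂_2: C_2 → C_1 sends each 2-simplex [p,q,r] to [q,r] − [p,r] + [p,q]. For instance
  ∂[0,6,8] = [6,8] − [0,8] + [0,6],
  ∂[3,4,7] = [4,7] − [3,7] + [3,4].
As a 27×18 matrix over Z this has rank 18, with invariant factors (1,1,1,1,1,1,1,1,1,1,1,1,1,1,1,1,1,2).

Now H_k = ker ∂_k / im ∂_{k+1}, so:

  H_0: rank C_0 − rank ∂_1 = 9 − 8 = 1, and the invariant factors of ∂_1 are all 1, so H_0 = Z.
  H_1: rank ker ∂_1 − rank ∂_2 = (27 − 8) − 18 = 1, and ∂_2 has invariant factor 2 > 1, so H_1 = Z ⊕ Z/2.
  H_2: rank ker ∂_2 − rank ∂_3 = (18 − 18) − 0 = 0, and there is no ∂_3, so H_2 = 0.

H_0 ≅ Z,  H_1 ≅ Z ⊕ Z/2,  H_2 = 0.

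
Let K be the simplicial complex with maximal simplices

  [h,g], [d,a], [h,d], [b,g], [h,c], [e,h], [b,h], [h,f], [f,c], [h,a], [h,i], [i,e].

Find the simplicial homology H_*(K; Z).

We work with the vertex ordering a < b < c < d < e < f < g < h < i. The simplices of K, each written with vertices in increasing order, are:

  0-simplices (9): a, b, c, d, e, f, g, h, i
  1-simplices (12): ad, ah, bg, bh, cf, ch, dh, eh, ei, fh, gh, hi

giving chain groups C_0 ≅ Z^9, C_1 ≅ Z^12.

Boundary ∂_1: C_1 → C_0 is given by ∂[p,q] = [q] − [p]. For instance
  ∂eh = h − e.
This gives a 9×12 integer matrix of rank 8; reducing to Smith normal form yields diagonal entries (1,1,1,1,1,1,1,1).

Now H_k = ker ∂_k / im ∂_{k+1}, so:

  H_0: rank C_0 − rank ∂_1 = 9 − 8 = 1, and the invariant factors of ∂_1 are all 1, so H_0 = Z.
  H_1: rank ker ∂_1 − rank ∂_2 = (12 − 8) − 0 = 4, and there is no ∂_2, so H_1 = Z^4.

H_0 = Z,  H_1 = Z^4.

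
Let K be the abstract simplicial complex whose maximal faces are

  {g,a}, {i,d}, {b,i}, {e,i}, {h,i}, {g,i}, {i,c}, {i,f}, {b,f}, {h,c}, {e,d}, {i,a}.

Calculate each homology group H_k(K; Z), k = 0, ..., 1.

H_0 ≅ Z,  H_1 ≅ Z^4.

Fix the vertex order a < b < c < d < e < f < g < h < i and write every simplex with vertices in increasing order. Then dim K = 1 and the simplices of K are:

  0-simplices (9): a, b, c, d, e, f, g, h, i
  1-simplices (12): ag, ai, bf, bi, ch, ci, de, di, ei, fi, gi, hi

so the chain groups are C_0 ≅ Z^9, C_1 ≅ Z^12.

The boundary map ∂_1: C_1 → C_0 maps an edge to its endpoints' difference, ∂[p,q] = q − p. For instance
  ∂bi = i − b.
This gives a 9×12 integer matrix of rank 8; reducing to Smith normal form yields diagonal entries (1,1,1,1,1,1,1,1).

Computing H_k = (kernel of ∂_k) / (image of ∂_{k+1}):

  H_0: rank C_0 − rank ∂_1 = 9 − 8 = 1, and the invariant factors of ∂_1 are all 1, so H_0 ≅ Z.
  H_1: rank ker ∂_1 − rank ∂_2 = (12 − 8) − 0 = 4, and there is no ∂_2, so H_1 ≅ Z^4.

(K is a triangulation of a wedge of 4 circles.)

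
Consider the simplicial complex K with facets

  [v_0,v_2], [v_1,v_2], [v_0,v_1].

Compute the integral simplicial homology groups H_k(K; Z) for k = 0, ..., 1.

We work with the vertex ordering v_0 < v_1 < v_2. The simplices of K, each written with vertices in increasing order, are:

  0-simplices (3): [v_0], [v_1], [v_2]
  1-simplices (3): [v_0,v_1], [v_0,v_2], [v_1,v_2]

giving chain groups C_0 ≅ Z^3, C_1 ≅ Z^3.

Boundary ∂_1: C_1 → C_0 maps an edge to its endpoints' difference, ∂[p,q] = q − p.
The resulting 3×3 matrix has rank 2, and its Smith normal form has invariant factors (1,1).

From H_k ≅ ker(∂_k) / im(∂_{k+1}) we obtain:

  H_0: rank C_0 − rank ∂_1 = 3 − 2 = 1, and the invariant factors of ∂_1 are all 1, so H_0 = Z.
  H_1: rank ker ∂_1 − rank ∂_2 = (3 − 2) − 0 = 1, and there is no ∂_2, so H_1 = Z.

(K is a triangulation of the circle S^1.)

H_0 ≅ Z,  H_1 ≅ Z.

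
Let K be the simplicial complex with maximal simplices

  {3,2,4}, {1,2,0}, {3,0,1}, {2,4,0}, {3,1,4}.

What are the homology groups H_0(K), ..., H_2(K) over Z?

H_0 ≅ Z,  H_1 ≅ Z,  H_2 = 0.

Fix the vertex order 0 < 1 < 2 < 3 < 4 and write every simplex with vertices in increasing order. Then dim K = 2 and the simplices of K are:

  0-simplices (5): [0], [1], [2], [3], [4]
  1-simplices (10): [0,1], [0,2], [0,3], [0,4], [1,2], [1,3], [1,4], [2,3], [2,4], [3,4]
  2-simplices (5): [0,1,2], [0,1,3], [0,2,4], [1,3,4], [2,3,4]

giving chain groups C_0 ≅ Z^5, C_1 ≅ Z^10, C_2 ≅ Z^5.

∂_1: C_1 → C_0 maps an edge to its endpoints' difference, ∂[p,q] = q − p. For instance
  ∂[2,4] = [4] − [2].
This gives a 5×10 integer matrix of rank 4; reducing to Smith normal form yields diagonal entries (1,1,1,1).

The boundary map ∂_2: C_2 → C_1 maps a triangle to the signed sum of its edges. For instance
  ∂[2,3,4] = [3,4] − [2,4] + [2,3],
  ∂[0,2,4] = [2,4] − [0,4] + [0,2].
The 10×5 boundary matrix has rank 5 and Smith normal form diag(1,1,1,1,1).

Now H_k = ker ∂_k / im ∂_{k+1}, so:

  H_0: rank C_0 − rank ∂_1 = 5 − 4 = 1, and the invariant factors of ∂_1 are all 1, so H_0 = Z.
  H_1: rank ker ∂_1 − rank ∂_2 = (10 − 4) − 5 = 1, and the invariant factors of ∂_2 are all 1, so H_1 = Z.
  H_2: rank ker ∂_2 − rank ∂_3 = (5 − 5) − 0 = 0, and there is no ∂_3, so H_2 = 0.

As a check, the Euler characteristic is 5 − 10 + 5 = 0, which agrees with 1 − 1 + 0 = 0.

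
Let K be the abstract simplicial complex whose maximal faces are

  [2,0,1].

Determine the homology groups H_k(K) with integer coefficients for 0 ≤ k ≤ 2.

H_0 ≅ Z,  H_1 = 0,  H_2 = 0.

Take the total order 0 < 1 < 2 on the vertex set. Then K (dimension 2) consists of the simplices:

  0-simplices (3): [0], [1], [2]
  1-simplices (3): [0,1], [0,2], [1,2]
  2-simplices (1): [0,1,2]

giving chain groups C_0 ≅ Z^3, C_1 ≅ Z^3, C_2 ≅ Z^1.

Boundary ∂_1: C_1 → C_0 maps an edge to its endpoints' difference, ∂[p,q] = q − p.
This gives a 3×3 integer matrix of rank 2; reducing to Smith normal form yields diagonal entries (1,1).

The boundary map ∂_2: C_2 → C_1 maps a triangle to the signed sum of its edges. For instance
  ∂[0,1,2] = [1,2] − [0,2] + [0,1].
The 3×1 boundary matrix has rank 1 and Smith normal form diag(1).

Computing H_k = (kernel of ∂_k) / (image of ∂_{k+1}):

  H_0: rank C_0 − rank ∂_1 = 3 − 2 = 1, and the invariant factors of ∂_1 are all 1, so H_0 = Z.
  H_1: rank ker ∂_1 − rank ∂_2 = (3 − 2) − 1 = 0, and the invariant factors of ∂_2 are all 1, so H_1 = 0.
  H_2: rank ker ∂_2 − rank ∂_3 = (1 − 1) − 0 = 0, and there is no ∂_3, so H_2 = 0.

As a check, the Euler characteristic is 3 − 3 + 1 = 1, which agrees with 1 − 0 + 0 = 1.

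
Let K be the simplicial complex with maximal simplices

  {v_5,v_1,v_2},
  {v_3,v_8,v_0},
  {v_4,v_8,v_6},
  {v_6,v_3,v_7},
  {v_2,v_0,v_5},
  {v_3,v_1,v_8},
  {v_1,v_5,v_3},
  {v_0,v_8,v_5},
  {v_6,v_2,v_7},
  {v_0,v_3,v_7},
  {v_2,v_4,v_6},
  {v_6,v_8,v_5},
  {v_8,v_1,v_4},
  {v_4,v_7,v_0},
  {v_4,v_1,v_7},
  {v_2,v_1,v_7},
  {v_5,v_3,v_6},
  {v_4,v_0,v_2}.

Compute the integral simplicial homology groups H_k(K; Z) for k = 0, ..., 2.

Fix the vertex order v_0 < v_1 < v_2 < v_3 < v_4 < v_5 < v_6 < v_7 < v_8 and write every simplex with vertices in increasing order. Then dim K = 2 and the simplices of K are:

  0-simplices (9): [v_0], [v_1], [v_2], [v_3], [v_4], [v_5], [v_6], [v_7], [v_8]
  1-simplices (27): (27 of them)
  2-simplices (18): (18 of them)

so the chain groups are C_0 ≅ Z^9, C_1 ≅ Z^27, C_2 ≅ Z^18.

Boundary ∂_1: C_1 → C_0 maps an edge to its endpoints' difference, ∂[p,q] = q − p. For instance
  ∂[v_0,v_7] = [v_7] − [v_0].
This gives a 9×27 integer matrix of rank 8; reducing to Smith normal form yields diagonal entries (1,1,1,1,1,1,1,1).

Boundary ∂_2: C_2 → C_1 maps a triangle to the signed sum of its edges. For instance
  ∂[v_4,v_6,v_8] = [v_6,v_8] − [v_4,v_8] + [v_4,v_6],
  ∂[v_0,v_4,v_7] = [v_4,v_7] − [v_0,v_7] + [v_0,v_4].
This gives a 27×18 integer matrix of rank 18; reducing to Smith normal form yields diagonal entries (1,1,1,1,1,1,1,1,1,1,1,1,1,1,1,1,1,2).

Reading off H_k = ker ∂_k / im ∂_{k+1}:

  H_0: rank C_0 − rank ∂_1 = 9 − 8 = 1, and the invariant factors of ∂_1 are all 1, so H_0 ≅ Z.
  H_1: rank ker ∂_1 − rank ∂_2 = (27 − 8) − 18 = 1, and ∂_2 has invariant factor 2 > 1, so H_1 ≅ Z ⊕ Z_2.
  H_2: rank ker ∂_2 − rank ∂_3 = (18 − 18) − 0 = 0, and there is no ∂_3, so H_2 ≅ 0.

(K is a triangulation of the Klein bottle.)

H_0 = Z,  H_1 = Z ⊕ Z_2,  H_2 = 0.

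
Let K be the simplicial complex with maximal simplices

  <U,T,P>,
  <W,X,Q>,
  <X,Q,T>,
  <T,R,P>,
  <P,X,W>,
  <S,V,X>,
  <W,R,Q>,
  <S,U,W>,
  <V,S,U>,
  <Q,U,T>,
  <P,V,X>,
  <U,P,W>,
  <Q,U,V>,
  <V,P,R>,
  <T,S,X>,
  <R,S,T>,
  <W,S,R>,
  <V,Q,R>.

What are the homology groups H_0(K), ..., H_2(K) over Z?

Order the vertices as P < Q < R < S < T < U < V < W < X. Listing each simplex with vertices in this order, K has dimension 2 with simplices:

  0-simplices (9): P, Q, R, S, T, U, V, W, X
  1-simplices (27): PR, PT, PU, PV, PW, PX, QR, QT, QU, QV, QW, QX, RS, RT, RV, RW, ST, SU, SV, SW, SX, TU, TX, UV, UW, VX, WX
  2-simplices (18): PRT, PRV, PTU, PUW, PVX, PWX, QRV, QRW, QTU, QTX, QUV, QWX, RST, RSW, STX, SUV, SUW, SVX

so the chain groups are C_0 ≅ Z^9, C_1 ≅ Z^27, C_2 ≅ Z^18.

The boundary map ∂_1: C_1 → C_0 sends each edge [p,q] (with p < q) to q − p. For instance
  ∂PW = W − P.
As a 9×27 matrix over Z this has rank 8, with invariant factors (1,1,1,1,1,1,1,1).

The boundary map ∂_2: C_2 → C_1 sends each 2-simplex [p,q,r] to [q,r] − [p,r] + [p,q]. For instance
  ∂QTU = TU − QU + QT,
  ∂SVX = VX − SX + SV.
This gives a 27×18 integer matrix of rank 17; reducing to Smith normal form yields diagonal entries (1,1,1,1,1,1,1,1,1,1,1,1,1,1,1,1,1).

From H_k ≅ ker(∂_k) / im(∂_{k+1}) we obtain:

  H_0: rank C_0 − rank ∂_1 = 9 − 8 = 1, and the invariant factors of ∂_1 are all 1, so H_0 = Z.
  H_1: rank ker ∂_1 − rank ∂_2 = (27 − 8) − 17 = 2, and the invariant factors of ∂_2 are all 1, so H_1 = Z^2.
  H_2: rank ker ∂_2 − rank ∂_3 = (18 − 17) − 0 = 1, and there is no ∂_3, so H_2 = Z.

(K is a triangulation of the torus T^2.)

H_0 = Z,  H_1 = Z^2,  H_2 = Z.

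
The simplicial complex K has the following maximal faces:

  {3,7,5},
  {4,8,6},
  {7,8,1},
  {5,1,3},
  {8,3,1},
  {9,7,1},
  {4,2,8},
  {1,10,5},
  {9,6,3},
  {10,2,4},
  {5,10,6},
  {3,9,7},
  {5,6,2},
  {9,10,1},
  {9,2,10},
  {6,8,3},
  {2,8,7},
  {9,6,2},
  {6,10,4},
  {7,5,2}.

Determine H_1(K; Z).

H_1 ≅ Z ⊕ Z/2.

We work with the vertex ordering 1 < 2 < 3 < 4 < 5 < 6 < 7 < 8 < 9 < 10. The simplices of K, each written with vertices in increasing order, are:

  0-simplices (10): [1], [2], [3], [4], [5], [6], [7], [8], [9], [10]
  1-simplices (30): (30 of them)
  2-simplices (20): (20 of them)

giving chain groups C_0 ≅ Z^10, C_1 ≅ Z^30, C_2 ≅ Z^20.

∂_1: C_1 → C_0 maps an edge to its endpoints' difference, ∂[p,q] = q − p.
The resulting 10×30 matrix has rank 9, and its Smith normal form has invariant factors (1,1,1,1,1,1,1,1,1).

∂_2: C_2 → C_1 sends each 2-simplex [p,q,r] to [q,r] − [p,r] + [p,q]. For instance
  ∂[1,3,8] = [3,8] − [1,8] + [1,3],
  ∂[2,4,8] = [4,8] − [2,8] + [2,4].
The 30×20 boundary matrix has rank 20 and Smith normal form diag(1,1,1,1,1,1,1,1,1,1,1,1,1,1,1,1,1,1,1,2).

Computing H_k = (kernel of ∂_k) / (image of ∂_{k+1}):

  H_1: rank ker ∂_1 − rank ∂_2 = (30 − 9) − 20 = 1, and ∂_2 has invariant factor 2 > 1, so H_1 = Z ⊕ Z/2.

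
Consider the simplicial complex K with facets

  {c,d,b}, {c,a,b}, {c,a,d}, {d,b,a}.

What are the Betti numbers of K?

We work with the vertex ordering a < b < c < d. The simplices of K, each written with vertices in increasing order, are:

  0-simplices (4): a, b, c, d
  1-simplices (6): ab, ac, ad, bc, bd, cd
  2-simplices (4): abc, abd, acd, bcd

giving chain groups C_0 ≅ Z^4, C_1 ≅ Z^6, C_2 ≅ Z^4.

The boundary map ∂_1: C_1 → C_0 maps an edge to its endpoints' difference, ∂[p,q] = q − p. For instance
  ∂bd = d − b.
The resulting 4×6 matrix has rank 3, and its Smith normal form has invariant factors (1,1,1).

∂_2: C_2 → C_1 maps a triangle to the signed sum of its edges. For instance
  ∂bcd = cd − bd + bc,
  ∂abd = bd − ad + ab.
As a 6×4 matrix over Z this has rank 3, with invariant factors (1,1,1).

Reading off H_k = ker ∂_k / im ∂_{k+1}:

  H_0: rank C_0 − rank ∂_1 = 4 − 3 = 1, and the invariant factors of ∂_1 are all 1, so H_0 = Z.
  H_1: rank ker ∂_1 − rank ∂_2 = (6 − 3) − 3 = 0, and the invariant factors of ∂_2 are all 1, so H_1 = 0.
  H_2: rank ker ∂_2 − rank ∂_3 = (4 − 3) − 0 = 1, and there is no ∂_3, so H_2 = Z.

(K is a triangulation of the 2-sphere S^2.)

Hence the Betti numbers are b_0 = 1, b_1 = 0, b_2 = 1.

b_0 = 1, b_1 = 0, b_2 = 1.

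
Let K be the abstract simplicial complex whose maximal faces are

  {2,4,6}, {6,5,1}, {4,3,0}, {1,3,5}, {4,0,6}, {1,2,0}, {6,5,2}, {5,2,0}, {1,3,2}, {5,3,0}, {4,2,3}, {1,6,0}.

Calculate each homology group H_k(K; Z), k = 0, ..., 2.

Take the total order 0 < 1 < 2 < 3 < 4 < 5 < 6 on the vertex set. Then K (dimension 2) consists of the simplices:

  0-simplices (7): [0], [1], [2], [3], [4], [5], [6]
  1-simplices (18): [0,1], [0,2], [0,3], [0,4], [0,5], [0,6], [1,2], [1,3], [1,5], [1,6], [2,3], [2,4], [2,5], [2,6], [3,4], [3,5], [4,6], [5,6]
  2-simplices (12): [0,1,2], [0,1,6], [0,2,5], [0,3,4], [0,3,5], [0,4,6], [1,2,3], [1,3,5], [1,5,6], [2,3,4], [2,4,6], [2,5,6]

Hence C_0 ≅ Z^7, C_1 ≅ Z^18, C_2 ≅ Z^12.

The boundary map ∂_1: C_1 → C_0 maps an edge to its endpoints' difference, ∂[p,q] = q − p.
The resulting 7×18 matrix has rank 6, and its Smith normal form has invariant factors (1,1,1,1,1,1).

Boundary ∂_2: C_2 → C_1 maps a triangle to the signed sum of its edges. For instance
  ∂[1,3,5] = [3,5] − [1,5] + [1,3],
  ∂[1,2,3] = [2,3] − [1,3] + [1,2].
This gives a 18×12 integer matrix of rank 12; reducing to Smith normal form yields diagonal entries (1,1,1,1,1,1,1,1,1,1,1,2).

Now H_k = ker ∂_k / im ∂_{k+1}, so:

  H_0: rank C_0 − rank ∂_1 = 7 − 6 = 1, and the invariant factors of ∂_1 are all 1, so H_0 ≅ Z.
  H_1: rank ker ∂_1 − rank ∂_2 = (18 − 6) − 12 = 0, and ∂_2 has invariant factor 2 > 1, so H_1 ≅ Z/2.
  H_2: rank ker ∂_2 − rank ∂_3 = (12 − 12) − 0 = 0, and there is no ∂_3, so H_2 ≅ 0.

H_0 = Z,  H_1 = Z/2,  H_2 = 0.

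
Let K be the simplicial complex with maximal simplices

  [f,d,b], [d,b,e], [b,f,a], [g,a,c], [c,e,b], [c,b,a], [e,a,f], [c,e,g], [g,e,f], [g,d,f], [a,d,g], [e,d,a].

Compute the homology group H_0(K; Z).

Order the vertices as a < b < c < d < e < f < g. Listing each simplex with vertices in this order, K has dimension 2 with simplices:

  0-simplices (7): a, b, c, d, e, f, g
  1-simplices (18): ab, ac, ad, ae, af, ag, bc, bd, be, bf, ce, cg, de, df, dg, ef, eg, fg
  2-simplices (12): abc, abf, acg, ade, adg, aef, bce, bde, bdf, ceg, dfg, efg

so the chain groups are C_0 ≅ Z^7, C_1 ≅ Z^18, C_2 ≅ Z^12.

Boundary ∂_1: C_1 → C_0 is given by ∂[p,q] = [q] − [p].
The 7×18 boundary matrix has rank 6 and Smith normal form diag(1,1,1,1,1,1).

Boundary ∂_2: C_2 → C_1 acts by ∂[p,q,r] = [q,r] − [p,r] + [p,q]. For instance
  ∂bce = ce − be + bc,
  ∂dfg = fg − dg + df.
This gives a 18×12 integer matrix of rank 12; reducing to Smith normal form yields diagonal entries (1,1,1,1,1,1,1,1,1,1,1,2).

From H_k ≅ ker(∂_k) / im(∂_{k+1}) we obtain:

  H_0: rank C_0 − rank ∂_1 = 7 − 6 = 1, and the invariant factors of ∂_1 are all 1, so H_0 ≅ Z.

H_0 ≅ Z.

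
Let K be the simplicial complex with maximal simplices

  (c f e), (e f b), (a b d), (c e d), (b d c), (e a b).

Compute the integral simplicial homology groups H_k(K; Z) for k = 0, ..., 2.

Order the vertices as a < b < c < d < e < f. Listing each simplex with vertices in this order, K has dimension 2 with simplices:

  0-simplices (6): a, b, c, d, e, f
  1-simplices (12): ab, ad, ae, bc, bd, be, bf, cd, ce, cf, de, ef
  2-simplices (6): abd, abe, bcd, bef, cde, cef

Hence C_0 ≅ Z^6, C_1 ≅ Z^12, C_2 ≅ Z^6.

Boundary ∂_1: C_1 → C_0 sends each edge [p,q] (with p < q) to q − p.
This gives a 6×12 integer matrix of rank 5; reducing to Smith normal form yields diagonal entries (1,1,1,1,1).

Boundary ∂_2: C_2 → C_1 maps a triangle to the signed sum of its edges. For instance
  ∂bef = ef − bf + be,
  ∂cde = de − ce + cd.
The 12×6 boundary matrix has rank 6 and Smith normal form diag(1,1,1,1,1,1).

Reading off H_k = ker ∂_k / im ∂_{k+1}:

  H_0: rank C_0 − rank ∂_1 = 6 − 5 = 1, and the invariant factors of ∂_1 are all 1, so H_0 ≅ Z.
  H_1: rank ker ∂_1 − rank ∂_2 = (12 − 5) − 6 = 1, and the invariant factors of ∂_2 are all 1, so H_1 ≅ Z.
  H_2: rank ker ∂_2 − rank ∂_3 = (6 − 6) − 0 = 0, and there is no ∂_3, so H_2 ≅ 0.

H_0 ≅ Z,  H_1 ≅ Z,  H_2 = 0.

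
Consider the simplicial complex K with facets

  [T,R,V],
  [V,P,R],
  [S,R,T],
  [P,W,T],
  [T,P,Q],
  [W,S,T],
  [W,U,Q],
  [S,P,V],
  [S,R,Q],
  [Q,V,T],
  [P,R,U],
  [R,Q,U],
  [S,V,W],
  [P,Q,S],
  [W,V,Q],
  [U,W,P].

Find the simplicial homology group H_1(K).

H_1 ≅ Z^2.

Fix the vertex order P < Q < R < S < T < U < V < W and write every simplex with vertices in increasing order. Then dim K = 2 and the simplices of K are:

  0-simplices (8): P, Q, R, S, T, U, V, W
  1-simplices (24): PQ, PR, PS, PT, PU, PV, PW, QR, QS, QT, QU, QV, QW, RS, RT, RU, RV, ST, SV, SW, TV, TW, UW, VW
  2-simplices (16): PQS, PQT, PRU, PRV, PSV, PTW, PUW, QRS, QRU, QTV, QUW, QVW, RST, RTV, STW, SVW

so the chain groups are C_0 ≅ Z^8, C_1 ≅ Z^24, C_2 ≅ Z^16.

Boundary ∂_1: C_1 → C_0 is given by ∂[p,q] = [q] − [p]. For instance
  ∂VW = W − V.
The resulting 8×24 matrix has rank 7, and its Smith normal form has invariant factors (1,1,1,1,1,1,1).

The boundary map ∂_2: C_2 → C_1 sends each 2-simplex [p,q,r] to [q,r] − [p,r] + [p,q]. For instance
  ∂RST = ST − RT + RS,
  ∂QUW = UW − QW + QU.
The 24×16 boundary matrix has rank 15 and Smith normal form diag(1,1,1,1,1,1,1,1,1,1,1,1,1,1,1).

Reading off H_k = ker ∂_k / im ∂_{k+1}:

  H_1: rank ker ∂_1 − rank ∂_2 = (24 − 7) − 15 = 2, and the invariant factors of ∂_2 are all 1, so H_1 ≅ Z^2.

(K is a triangulation of the torus T^2.)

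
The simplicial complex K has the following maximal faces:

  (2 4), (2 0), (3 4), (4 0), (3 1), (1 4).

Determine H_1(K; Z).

H_1 = Z^2.

Fix the vertex order 0 < 1 < 2 < 3 < 4 and write every simplex with vertices in increasing order. Then dim K = 1 and the simplices of K are:

  0-simplices (5): [0], [1], [2], [3], [4]
  1-simplices (6): [0,2], [0,4], [1,3], [1,4], [2,4], [3,4]

so the chain groups are C_0 ≅ Z^5, C_1 ≅ Z^6.

∂_1: C_1 → C_0 sends each edge [p,q] (with p < q) to q − p. For instance
  ∂[3,4] = [4] − [3].
As a 5×6 matrix over Z this has rank 4, with invariant factors (1,1,1,1).

Computing H_k = (kernel of ∂_k) / (image of ∂_{k+1}):

  H_1: rank ker ∂_1 − rank ∂_2 = (6 − 4) − 0 = 2, and there is no ∂_2, so H_1 = Z^2.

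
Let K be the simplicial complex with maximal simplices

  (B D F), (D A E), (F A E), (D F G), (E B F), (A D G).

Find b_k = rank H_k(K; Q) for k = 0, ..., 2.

Take the total order A < B < D < E < F < G on the vertex set. Then K (dimension 2) consists of the simplices:

  0-simplices (6): A, B, D, E, F, G
  1-simplices (12): AD, AE, AF, AG, BD, BE, BF, DE, DF, DG, EF, FG
  2-simplices (6): ADE, ADG, AEF, BDF, BEF, DFG

giving chain groups C_0 ≅ Z^6, C_1 ≅ Z^12, C_2 ≅ Z^6.

The boundary map ∂_1: C_1 → C_0 is given by ∂[p,q] = [q] − [p].
As a 6×12 matrix over Z this has rank 5, with invariant factors (1,1,1,1,1).

∂_2: C_2 → C_1 acts by ∂[p,q,r] = [q,r] − [p,r] + [p,q]. For instance
  ∂AEF = EF − AF + AE,
  ∂DFG = FG − DG + DF.
This gives a 12×6 integer matrix of rank 6; reducing to Smith normal form yields diagonal entries (1,1,1,1,1,1).

Reading off H_k = ker ∂_k / im ∂_{k+1}:

  H_0: rank C_0 − rank ∂_1 = 6 − 5 = 1, and the invariant factors of ∂_1 are all 1, so H_0 = Z.
  H_1: rank ker ∂_1 − rank ∂_2 = (12 − 5) − 6 = 1, and the invariant factors of ∂_2 are all 1, so H_1 = Z.
  H_2: rank ker ∂_2 − rank ∂_3 = (6 − 6) − 0 = 0, and there is no ∂_3, so H_2 = 0.

Hence the Betti numbers are b_0 = 1, b_1 = 1, b_2 = 0.

b_0 = 1, b_1 = 1, b_2 = 0.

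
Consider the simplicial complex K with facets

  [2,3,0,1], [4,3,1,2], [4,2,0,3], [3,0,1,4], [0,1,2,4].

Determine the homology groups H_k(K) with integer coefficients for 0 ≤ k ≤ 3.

Take the total order 0 < 1 < 2 < 3 < 4 on the vertex set. Then K (dimension 3) consists of the simplices:

  0-simplices (5): [0], [1], [2], [3], [4]
  1-simplices (10): [0,1], [0,2], [0,3], [0,4], [1,2], [1,3], [1,4], [2,3], [2,4], [3,4]
  2-simplices (10): [0,1,2], [0,1,3], [0,1,4], [0,2,3], [0,2,4], [0,3,4], [1,2,3], [1,2,4], [1,3,4], [2,3,4]
  3-simplices (5): [0,1,2,3], [0,1,2,4], [0,1,3,4], [0,2,3,4], [1,2,3,4]

so the chain groups are C_0 ≅ Z^5, C_1 ≅ Z^10, C_2 ≅ Z^10, C_3 ≅ Z^5.

The boundary map ∂_1: C_1 → C_0 sends each edge [p,q] (with p < q) to q − p. For instance
  ∂[1,2] = [2] − [1].
The 5×10 boundary matrix has rank 4 and Smith normal form diag(1,1,1,1).

The boundary map ∂_2: C_2 → C_1 sends each 2-simplex [p,q,r] to [q,r] − [p,r] + [p,q]. For instance
  ∂[1,2,4] = [2,4] − [1,4] + [1,2],
  ∂[0,1,4] = [1,4] − [0,4] + [0,1].
The resulting 10×10 matrix has rank 6, and its Smith normal form has invariant factors (1,1,1,1,1,1).

Boundary ∂_3: C_3 → C_2 sends each 3-simplex σ to the alternating sum Σ_i (−1)^i (σ with its i-th vertex removed). For instance
  ∂[0,2,3,4] = [2,3,4] − [0,3,4] + [0,2,4] − [0,2,3],
  ∂[0,1,2,4] = [1,2,4] − [0,2,4] + [0,1,4] − [0,1,2].
The 10×5 boundary matrix has rank 4 and Smith normal form diag(1,1,1,1).

Reading off H_k = ker ∂_k / im ∂_{k+1}:

  H_0: rank C_0 − rank ∂_1 = 5 − 4 = 1, and the invariant factors of ∂_1 are all 1, so H_0 ≅ Z.
  H_1: rank ker ∂_1 − rank ∂_2 = (10 − 4) − 6 = 0, and the invariant factors of ∂_2 are all 1, so H_1 ≅ 0.
  H_2: rank ker ∂_2 − rank ∂_3 = (10 − 6) − 4 = 0, and the invariant factors of ∂_3 are all 1, so H_2 ≅ 0.
  H_3: rank ker ∂_3 − rank ∂_4 = (5 − 4) − 0 = 1, and there is no ∂_4, so H_3 ≅ Z.

As a check, the Euler characteristic is 5 − 10 + 10 − 5 = 0, which agrees with 1 − 0 + 0 − 1 = 0.

H_0 ≅ Z,  H_1 = 0,  H_2 = 0,  H_3 ≅ Z.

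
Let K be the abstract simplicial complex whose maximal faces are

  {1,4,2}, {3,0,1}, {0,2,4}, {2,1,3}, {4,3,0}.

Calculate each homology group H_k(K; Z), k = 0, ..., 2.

H_0 ≅ Z,  H_1 ≅ Z,  H_2 = 0.

Order the vertices as 0 < 1 < 2 < 3 < 4. Listing each simplex with vertices in this order, K has dimension 2 with simplices:

  0-simplices (5): [0], [1], [2], [3], [4]
  1-simplices (10): [0,1], [0,2], [0,3], [0,4], [1,2], [1,3], [1,4], [2,3], [2,4], [3,4]
  2-simplices (5): [0,1,3], [0,2,4], [0,3,4], [1,2,3], [1,2,4]

so the chain groups are C_0 ≅ Z^5, C_1 ≅ Z^10, C_2 ≅ Z^5.

Boundary ∂_1: C_1 → C_0 maps an edge to its endpoints' difference, ∂[p,q] = q − p.
This gives a 5×10 integer matrix of rank 4; reducing to Smith normal form yields diagonal entries (1,1,1,1).

Boundary ∂_2: C_2 → C_1 sends each 2-simplex [p,q,r] to [q,r] − [p,r] + [p,q]. For instance
  ∂[1,2,3] = [2,3] − [1,3] + [1,2],
  ∂[1,2,4] = [2,4] − [1,4] + [1,2].
This gives a 10×5 integer matrix of rank 5; reducing to Smith normal form yields diagonal entries (1,1,1,1,1).

Now H_k = ker ∂_k / im ∂_{k+1}, so:

  H_0: rank C_0 − rank ∂_1 = 5 − 4 = 1, and the invariant factors of ∂_1 are all 1, so H_0 ≅ Z.
  H_1: rank ker ∂_1 − rank ∂_2 = (10 − 4) − 5 = 1, and the invariant factors of ∂_2 are all 1, so H_1 ≅ Z.
  H_2: rank ker ∂_2 − rank ∂_3 = (5 − 5) − 0 = 0, and there is no ∂_3, so H_2 ≅ 0.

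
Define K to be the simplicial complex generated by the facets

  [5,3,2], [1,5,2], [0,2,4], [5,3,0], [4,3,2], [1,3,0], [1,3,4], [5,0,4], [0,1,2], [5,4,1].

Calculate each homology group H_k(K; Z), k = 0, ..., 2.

H_0 = Z,  H_1 = Z_2,  H_2 = 0.

Take the total order 0 < 1 < 2 < 3 < 4 < 5 on the vertex set. Then K (dimension 2) consists of the simplices:

  0-simplices (6): [0], [1], [2], [3], [4], [5]
  1-simplices (15): [0,1], [0,2], [0,3], [0,4], [0,5], [1,2], [1,3], [1,4], [1,5], [2,3], [2,4], [2,5], [3,4], [3,5], [4,5]
  2-simplices (10): [0,1,2], [0,1,3], [0,2,4], [0,3,5], [0,4,5], [1,2,5], [1,3,4], [1,4,5], [2,3,4], [2,3,5]

so the chain groups are C_0 ≅ Z^6, C_1 ≅ Z^15, C_2 ≅ Z^10.

The boundary map ∂_1: C_1 → C_0 is given by ∂[p,q] = [q] − [p].
This gives a 6×15 integer matrix of rank 5; reducing to Smith normal form yields diagonal entries (1,1,1,1,1).

The boundary map ∂_2: C_2 → C_1 acts by ∂[p,q,r] = [q,r] − [p,r] + [p,q]. For instance
  ∂[0,1,3] = [1,3] − [0,3] + [0,1],
  ∂[2,3,4] = [3,4] − [2,4] + [2,3].
The 15×10 boundary matrix has rank 10 and Smith normal form diag(1,1,1,1,1,1,1,1,1,2).

Reading off H_k = ker ∂_k / im ∂_{k+1}:

  H_0: rank C_0 − rank ∂_1 = 6 − 5 = 1, and the invariant factors of ∂_1 are all 1, so H_0 ≅ Z.
  H_1: rank ker ∂_1 − rank ∂_2 = (15 − 5) − 10 = 0, and ∂_2 has invariant factor 2 > 1, so H_1 ≅ Z_2.
  H_2: rank ker ∂_2 − rank ∂_3 = (10 − 10) − 0 = 0, and there is no ∂_3, so H_2 ≅ 0.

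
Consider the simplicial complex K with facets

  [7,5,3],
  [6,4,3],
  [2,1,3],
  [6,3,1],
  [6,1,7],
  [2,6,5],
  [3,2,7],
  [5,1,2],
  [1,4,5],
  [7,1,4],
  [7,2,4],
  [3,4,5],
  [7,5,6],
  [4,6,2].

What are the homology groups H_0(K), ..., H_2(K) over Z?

H_0 ≅ Z,  H_1 ≅ Z^2,  H_2 ≅ Z.

K has 7 vertices, 21 edges, 14 triangles.
rank ∂_0 = 0, rank ∂_1 = 6 ⇒ b_0 = 7 − 0 − 6 = 1; all invariant factors of ∂_1 are 1 so no torsion. So H_0 = Z.
rank ∂_1 = 6, rank ∂_2 = 13 ⇒ b_1 = 21 − 6 − 13 = 2; all invariant factors of ∂_2 are 1 so no torsion. So H_1 = Z^2.
rank ∂_2 = 13, rank ∂_3 = 0 ⇒ b_2 = 14 − 13 − 0 = 1. So H_2 = Z.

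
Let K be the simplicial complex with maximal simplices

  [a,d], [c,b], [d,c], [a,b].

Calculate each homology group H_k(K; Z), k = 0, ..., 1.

K has 4 vertices, 4 edges.
rank ∂_0 = 0, rank ∂_1 = 3 ⇒ b_0 = 4 − 0 − 3 = 1; all invariant factors of ∂_1 are 1 so no torsion. So H_0 ≅ Z.
rank ∂_1 = 3, rank ∂_2 = 0 ⇒ b_1 = 4 − 3 − 0 = 1. So H_1 ≅ Z.

H_0 ≅ Z,  H_1 ≅ Z.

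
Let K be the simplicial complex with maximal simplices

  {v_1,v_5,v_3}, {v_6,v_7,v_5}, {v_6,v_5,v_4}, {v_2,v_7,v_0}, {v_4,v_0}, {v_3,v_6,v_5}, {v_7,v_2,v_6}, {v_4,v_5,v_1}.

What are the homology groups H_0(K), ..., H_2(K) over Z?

H_0 ≅ Z,  H_1 ≅ Z,  H_2 = 0.

We work with the vertex ordering v_0 < v_1 < v_2 < v_3 < v_4 < v_5 < v_6 < v_7. The simplices of K, each written with vertices in increasing order, are:

  0-simplices (8): [v_0], [v_1], [v_2], [v_3], [v_4], [v_5], [v_6], [v_7]
  1-simplices (15): (15 of them)
  2-simplices (7): [v_0,v_2,v_7], [v_1,v_3,v_5], [v_1,v_4,v_5], [v_2,v_6,v_7], [v_3,v_5,v_6], [v_4,v_5,v_6], [v_5,v_6,v_7]

Hence C_0 ≅ Z^8, C_1 ≅ Z^15, C_2 ≅ Z^7.

∂_1: C_1 → C_0 sends each edge [p,q] (with p < q) to q − p. For instance
  ∂[v_3,v_6] = [v_6] − [v_3].
This gives a 8×15 integer matrix of rank 7; reducing to Smith normal form yields diagonal entries (1,1,1,1,1,1,1).

∂_2: C_2 → C_1 sends each 2-simplex [p,q,r] to [q,r] − [p,r] + [p,q]. For instance
  ∂[v_0,v_2,v_7] = [v_2,v_7] − [v_0,v_7] + [v_0,v_2],
  ∂[v_3,v_5,v_6] = [v_5,v_6] − [v_3,v_6] + [v_3,v_5].
The 15×7 boundary matrix has rank 7 and Smith normal form diag(1,1,1,1,1,1,1).

Computing H_k = (kernel of ∂_k) / (image of ∂_{k+1}):

  H_0: rank C_0 − rank ∂_1 = 8 − 7 = 1, and the invariant factors of ∂_1 are all 1, so H_0 ≅ Z.
  H_1: rank ker ∂_1 − rank ∂_2 = (15 − 7) − 7 = 1, and the invariant factors of ∂_2 are all 1, so H_1 ≅ Z.
  H_2: rank ker ∂_2 − rank ∂_3 = (7 − 7) − 0 = 0, and there is no ∂_3, so H_2 ≅ 0.

As a check, the Euler characteristic is 8 − 15 + 7 = 0, which agrees with 1 − 1 + 0 = 0.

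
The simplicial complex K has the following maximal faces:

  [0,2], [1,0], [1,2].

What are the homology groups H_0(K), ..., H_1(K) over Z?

H_0 = Z,  H_1 = Z.

Take the total order 0 < 1 < 2 on the vertex set. Then K (dimension 1) consists of the simplices:

  0-simplices (3): [0], [1], [2]
  1-simplices (3): [0,1], [0,2], [1,2]

giving chain groups C_0 ≅ Z^3, C_1 ≅ Z^3.

∂_1: C_1 → C_0 is given by ∂[p,q] = [q] − [p].
The 3×3 boundary matrix has rank 2 and Smith normal form diag(1,1).

Computing H_k = (kernel of ∂_k) / (image of ∂_{k+1}):

  H_0: rank C_0 − rank ∂_1 = 3 − 2 = 1, and the invariant factors of ∂_1 are all 1, so H_0 = Z.
  H_1: rank ker ∂_1 − rank ∂_2 = (3 − 2) − 0 = 1, and there is no ∂_2, so H_1 = Z.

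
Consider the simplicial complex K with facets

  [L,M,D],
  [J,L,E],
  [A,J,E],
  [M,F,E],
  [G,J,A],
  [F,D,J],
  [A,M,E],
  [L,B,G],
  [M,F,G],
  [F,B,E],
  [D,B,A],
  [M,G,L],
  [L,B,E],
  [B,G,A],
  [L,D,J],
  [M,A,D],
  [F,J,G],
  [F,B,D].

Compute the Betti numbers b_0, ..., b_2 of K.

Order the vertices as A < B < D < E < F < G < J < L < M. Listing each simplex with vertices in this order, K has dimension 2 with simplices:

  0-simplices (9): A, B, D, E, F, G, J, L, M
  1-simplices (27): AB, AD, AE, AG, AJ, AM, BD, BE, BF, BG, BL, DF, DJ, DL, DM, EF, EJ, EL, EM, FG, FJ, FM, GJ, GL, GM, JL, LM
  2-simplices (18): ABD, ABG, ADM, AEJ, AEM, AGJ, BDF, BEF, BEL, BGL, DFJ, DJL, DLM, EFM, EJL, FGJ, FGM, GLM

Hence C_0 ≅ Z^9, C_1 ≅ Z^27, C_2 ≅ Z^18.

Boundary ∂_1: C_1 → C_0 is given by ∂[p,q] = [q] − [p].
As a 9×27 matrix over Z this has rank 8, with invariant factors (1,1,1,1,1,1,1,1).

Boundary ∂_2: C_2 → C_1 maps a triangle to the signed sum of its edges. For instance
  ∂DFJ = FJ − DJ + DF,
  ∂AGJ = GJ − AJ + AG.
The resulting 27×18 matrix has rank 17, and its Smith normal form has invariant factors (1,1,1,1,1,1,1,1,1,1,1,1,1,1,1,1,1).

From H_k ≅ ker(∂_k) / im(∂_{k+1}) we obtain:

  H_0: rank C_0 − rank ∂_1 = 9 − 8 = 1, and the invariant factors of ∂_1 are all 1, so H_0 = Z.
  H_1: rank ker ∂_1 − rank ∂_2 = (27 − 8) − 17 = 2, and the invariant factors of ∂_2 are all 1, so H_1 = Z^2.
  H_2: rank ker ∂_2 − rank ∂_3 = (18 − 17) − 0 = 1, and there is no ∂_3, so H_2 = Z.

(K is a triangulation of the torus T^2.)

Hence the Betti numbers are b_0 = 1, b_1 = 2, b_2 = 1.

b_0 = 1, b_1 = 2, b_2 = 1.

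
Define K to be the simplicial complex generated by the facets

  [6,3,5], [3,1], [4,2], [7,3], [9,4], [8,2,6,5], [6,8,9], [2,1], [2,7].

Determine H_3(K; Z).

H_3 ≅ 0.

Fix the vertex order 1 < 2 < 3 < 4 < 5 < 6 < 7 < 8 < 9 and write every simplex with vertices in increasing order. Then dim K = 3 and the simplices of K are:

  0-simplices (9): [1], [2], [3], [4], [5], [6], [7], [8], [9]
  1-simplices (16): [1,2], [1,3], [2,4], [2,5], [2,6], [2,7], [2,8], [3,5], [3,6], [3,7], [4,9], [5,6], [5,8], [6,8], [6,9], [8,9]
  2-simplices (6): [2,5,6], [2,5,8], [2,6,8], [3,5,6], [5,6,8], [6,8,9]
  3-simplices (1): [2,5,6,8]

giving chain groups C_0 ≅ Z^9, C_1 ≅ Z^16, C_2 ≅ Z^6, C_3 ≅ Z^1.

Boundary ∂_1: C_1 → C_0 is given by ∂[p,q] = [q] − [p].
As a 9×16 matrix over Z this has rank 8, with invariant factors (1,1,1,1,1,1,1,1).

Boundary ∂_2: C_2 → C_1 acts by ∂[p,q,r] = [q,r] − [p,r] + [p,q]. For instance
  ∂[2,5,8] = [5,8] − [2,8] + [2,5],
  ∂[6,8,9] = [8,9] − [6,9] + [6,8].
The resulting 16×6 matrix has rank 5, and its Smith normal form has invariant factors (1,1,1,1,1).

∂_3: C_3 → C_2 sends each 3-simplex σ to the alternating sum Σ_i (−1)^i (σ with its i-th vertex removed). For instance
  ∂[2,5,6,8] = [5,6,8] − [2,6,8] + [2,5,8] − [2,5,6].
This gives a 6×1 integer matrix of rank 1; reducing to Smith normal form yields diagonal entries (1).

Now H_k = ker ∂_k / im ∂_{k+1}, so:

  H_3: rank ker ∂_3 − rank ∂_4 = (1 − 1) − 0 = 0, and there is no ∂_4, so H_3 = 0.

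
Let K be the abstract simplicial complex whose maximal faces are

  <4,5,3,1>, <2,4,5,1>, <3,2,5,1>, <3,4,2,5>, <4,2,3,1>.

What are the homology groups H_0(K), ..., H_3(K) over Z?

K has 5 vertices, 10 edges, 10 triangles, 5 3-simplices.
rank ∂_0 = 0, rank ∂_1 = 4 ⇒ b_0 = 5 − 0 − 4 = 1; all invariant factors of ∂_1 are 1 so no torsion. So H_0 ≅ Z.
rank ∂_1 = 4, rank ∂_2 = 6 ⇒ b_1 = 10 − 4 − 6 = 0; all invariant factors of ∂_2 are 1 so no torsion. So H_1 ≅ 0.
rank ∂_2 = 6, rank ∂_3 = 4 ⇒ b_2 = 10 − 6 − 4 = 0; all invariant factors of ∂_3 are 1 so no torsion. So H_2 ≅ 0.
rank ∂_3 = 4, rank ∂_4 = 0 ⇒ b_3 = 5 − 4 − 0 = 1. So H_3 ≅ Z.

H_0 ≅ Z,  H_1 = 0,  H_2 = 0,  H_3 ≅ Z.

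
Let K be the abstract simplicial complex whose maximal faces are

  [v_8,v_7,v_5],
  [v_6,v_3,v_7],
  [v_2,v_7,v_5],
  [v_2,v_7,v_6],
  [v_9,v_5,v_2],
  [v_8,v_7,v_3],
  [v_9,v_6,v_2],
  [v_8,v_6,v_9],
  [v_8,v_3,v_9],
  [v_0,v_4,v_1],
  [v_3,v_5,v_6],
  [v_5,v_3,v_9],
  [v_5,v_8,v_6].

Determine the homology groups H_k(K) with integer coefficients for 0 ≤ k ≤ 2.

H_0 = Z^2,  H_1 = Z/2Z,  H_2 = 0.

Order the vertices as v_0 < v_1 < v_2 < v_3 < v_4 < v_5 < v_6 < v_7 < v_8 < v_9. Listing each simplex with vertices in this order, K has dimension 2 with simplices:

  0-simplices (10): [v_0], [v_1], [v_2], [v_3], [v_4], [v_5], [v_6], [v_7], [v_8], [v_9]
  1-simplices (21): (21 of them)
  2-simplices (13): (13 of them)

giving chain groups C_0 ≅ Z^10, C_1 ≅ Z^21, C_2 ≅ Z^13.

The boundary map ∂_1: C_1 → C_0 is given by ∂[p,q] = [q] − [p].
As a 10×21 matrix over Z this has rank 8, with invariant factors (1,1,1,1,1,1,1,1).

∂_2: C_2 → C_1 maps a triangle to the signed sum of its edges. For instance
  ∂[v_3,v_5,v_9] = [v_5,v_9] − [v_3,v_9] + [v_3,v_5],
  ∂[v_5,v_6,v_8] = [v_6,v_8] − [v_5,v_8] + [v_5,v_6].
The 21×13 boundary matrix has rank 13 and Smith normal form diag(1,1,1,1,1,1,1,1,1,1,1,1,2).

From H_k ≅ ker(∂_k) / im(∂_{k+1}) we obtain:

  H_0: rank C_0 − rank ∂_1 = 10 − 8 = 2, and the invariant factors of ∂_1 are all 1, so H_0 = Z^2.
  H_1: rank ker ∂_1 − rank ∂_2 = (21 − 8) − 13 = 0, and ∂_2 has invariant factor 2 > 1, so H_1 = Z/2Z.
  H_2: rank ker ∂_2 − rank ∂_3 = (13 − 13) − 0 = 0, and there is no ∂_3, so H_2 = 0.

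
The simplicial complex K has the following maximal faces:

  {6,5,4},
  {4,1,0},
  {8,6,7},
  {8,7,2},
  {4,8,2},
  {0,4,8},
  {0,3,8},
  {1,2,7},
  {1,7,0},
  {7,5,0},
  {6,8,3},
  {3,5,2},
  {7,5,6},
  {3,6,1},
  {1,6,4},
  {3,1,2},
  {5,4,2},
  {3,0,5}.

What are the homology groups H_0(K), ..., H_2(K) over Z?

H_0 = Z,  H_1 = Z^2,  H_2 = Z.

We work with the vertex ordering 0 < 1 < 2 < 3 < 4 < 5 < 6 < 7 < 8. The simplices of K, each written with vertices in increasing order, are:

  0-simplices (9): [0], [1], [2], [3], [4], [5], [6], [7], [8]
  1-simplices (27): (27 of them)
  2-simplices (18): [0,1,4], [0,1,7], [0,3,5], [0,3,8], [0,4,8], [0,5,7], [1,2,3], [1,2,7], [1,3,6], [1,4,6], [2,3,5], [2,4,5], [2,4,8], [2,7,8], [3,6,8], [4,5,6], [5,6,7], [6,7,8]

Hence C_0 ≅ Z^9, C_1 ≅ Z^27, C_2 ≅ Z^18.

The boundary map ∂_1: C_1 → C_0 is given by ∂[p,q] = [q] − [p].
As a 9×27 matrix over Z this has rank 8, with invariant factors (1,1,1,1,1,1,1,1).

∂_2: C_2 → C_1 acts by ∂[p,q,r] = [q,r] − [p,r] + [p,q]. For instance
  ∂[0,3,5] = [3,5] − [0,5] + [0,3],
  ∂[2,3,5] = [3,5] − [2,5] + [2,3].
The 27×18 boundary matrix has rank 17 and Smith normal form diag(1,1,1,1,1,1,1,1,1,1,1,1,1,1,1,1,1).

From H_k ≅ ker(∂_k) / im(∂_{k+1}) we obtain:

  H_0: rank C_0 − rank ∂_1 = 9 − 8 = 1, and the invariant factors of ∂_1 are all 1, so H_0 = Z.
  H_1: rank ker ∂_1 − rank ∂_2 = (27 − 8) − 17 = 2, and the invariant factors of ∂_2 are all 1, so H_1 = Z^2.
  H_2: rank ker ∂_2 − rank ∂_3 = (18 − 17) − 0 = 1, and there is no ∂_3, so H_2 = Z.

As a check, the Euler characteristic is 9 − 27 + 18 = 0, which agrees with 1 − 2 + 1 = 0.
(K is a triangulation of the torus T^2.)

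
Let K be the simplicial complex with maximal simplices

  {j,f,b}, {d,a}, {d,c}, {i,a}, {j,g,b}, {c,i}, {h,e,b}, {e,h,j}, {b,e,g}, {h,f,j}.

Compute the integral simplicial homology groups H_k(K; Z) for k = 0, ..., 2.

H_0 = Z^2,  H_1 = Z^2,  H_2 = 0.

Take the total order a < b < c < d < e < f < g < h < i < j on the vertex set. Then K (dimension 2) consists of the simplices:

  0-simplices (10): a, b, c, d, e, f, g, h, i, j
  1-simplices (16): ad, ai, be, bf, bg, bh, bj, cd, ci, eg, eh, ej, fh, fj, gj, hj
  2-simplices (6): beg, beh, bfj, bgj, ehj, fhj

giving chain groups C_0 ≅ Z^10, C_1 ≅ Z^16, C_2 ≅ Z^6.

The boundary map ∂_1: C_1 → C_0 is given by ∂[p,q] = [q] − [p].
As a 10×16 matrix over Z this has rank 8, with invariant factors (1,1,1,1,1,1,1,1).

∂_2: C_2 → C_1 sends each 2-simplex [p,q,r] to [q,r] − [p,r] + [p,q]. For instance
  ∂bgj = gj − bj + bg,
  ∂ehj = hj − ej + eh.
The 16×6 boundary matrix has rank 6 and Smith normal form diag(1,1,1,1,1,1).

Reading off H_k = ker ∂_k / im ∂_{k+1}:

  H_0: rank C_0 − rank ∂_1 = 10 − 8 = 2, and the invariant factors of ∂_1 are all 1, so H_0 = Z^2.
  H_1: rank ker ∂_1 − rank ∂_2 = (16 − 8) − 6 = 2, and the invariant factors of ∂_2 are all 1, so H_1 = Z^2.
  H_2: rank ker ∂_2 − rank ∂_3 = (6 − 6) − 0 = 0, and there is no ∂_3, so H_2 = 0.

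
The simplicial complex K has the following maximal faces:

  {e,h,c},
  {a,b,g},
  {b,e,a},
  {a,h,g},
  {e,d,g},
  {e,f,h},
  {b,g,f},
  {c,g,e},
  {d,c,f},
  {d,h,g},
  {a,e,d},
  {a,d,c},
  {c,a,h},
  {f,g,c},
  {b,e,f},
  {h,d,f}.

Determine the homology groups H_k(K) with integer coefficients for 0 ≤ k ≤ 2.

H_0 = Z,  H_1 = Z^2,  H_2 = Z.

Fix the vertex order a < b < c < d < e < f < g < h and write every simplex with vertices in increasing order. Then dim K = 2 and the simplices of K are:

  0-simplices (8): a, b, c, d, e, f, g, h
  1-simplices (24): ab, ac, ad, ae, ag, ah, be, bf, bg, cd, ce, cf, cg, ch, de, df, dg, dh, ef, eg, eh, fg, fh, gh
  2-simplices (16): abe, abg, acd, ach, ade, agh, bef, bfg, cdf, ceg, ceh, cfg, deg, dfh, dgh, efh

so the chain groups are C_0 ≅ Z^8, C_1 ≅ Z^24, C_2 ≅ Z^16.

∂_1: C_1 → C_0 is given by ∂[p,q] = [q] − [p].
The resulting 8×24 matrix has rank 7, and its Smith normal form has invariant factors (1,1,1,1,1,1,1).

∂_2: C_2 → C_1 maps a triangle to the signed sum of its edges. For instance
  ∂bef = ef − bf + be,
  ∂deg = eg − dg + de.
The resulting 24×16 matrix has rank 15, and its Smith normal form has invariant factors (1,1,1,1,1,1,1,1,1,1,1,1,1,1,1).

From H_k ≅ ker(∂_k) / im(∂_{k+1}) we obtain:

  H_0: rank C_0 − rank ∂_1 = 8 − 7 = 1, and the invariant factors of ∂_1 are all 1, so H_0 = Z.
  H_1: rank ker ∂_1 − rank ∂_2 = (24 − 7) − 15 = 2, and the invariant factors of ∂_2 are all 1, so H_1 = Z^2.
  H_2: rank ker ∂_2 − rank ∂_3 = (16 − 15) − 0 = 1, and there is no ∂_3, so H_2 = Z.

As a check, the Euler characteristic is 8 − 24 + 16 = 0, which agrees with 1 − 2 + 1 = 0.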